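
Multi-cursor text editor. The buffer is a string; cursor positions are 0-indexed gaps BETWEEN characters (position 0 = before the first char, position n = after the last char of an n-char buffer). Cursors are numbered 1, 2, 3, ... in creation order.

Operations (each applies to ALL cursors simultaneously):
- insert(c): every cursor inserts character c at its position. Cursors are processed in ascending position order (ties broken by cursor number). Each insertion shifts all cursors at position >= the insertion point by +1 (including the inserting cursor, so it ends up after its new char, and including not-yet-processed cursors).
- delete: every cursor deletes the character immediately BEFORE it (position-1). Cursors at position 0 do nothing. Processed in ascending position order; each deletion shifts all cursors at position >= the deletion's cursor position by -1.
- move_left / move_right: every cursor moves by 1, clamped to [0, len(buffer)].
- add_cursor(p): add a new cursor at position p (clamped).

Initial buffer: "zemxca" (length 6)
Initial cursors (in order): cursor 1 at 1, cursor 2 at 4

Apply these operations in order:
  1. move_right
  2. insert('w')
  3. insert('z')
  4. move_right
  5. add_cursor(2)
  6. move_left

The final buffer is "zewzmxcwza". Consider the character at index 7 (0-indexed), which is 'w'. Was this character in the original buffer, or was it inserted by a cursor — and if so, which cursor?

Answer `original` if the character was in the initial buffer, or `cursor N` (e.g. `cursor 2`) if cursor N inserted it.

Answer: cursor 2

Derivation:
After op 1 (move_right): buffer="zemxca" (len 6), cursors c1@2 c2@5, authorship ......
After op 2 (insert('w')): buffer="zewmxcwa" (len 8), cursors c1@3 c2@7, authorship ..1...2.
After op 3 (insert('z')): buffer="zewzmxcwza" (len 10), cursors c1@4 c2@9, authorship ..11...22.
After op 4 (move_right): buffer="zewzmxcwza" (len 10), cursors c1@5 c2@10, authorship ..11...22.
After op 5 (add_cursor(2)): buffer="zewzmxcwza" (len 10), cursors c3@2 c1@5 c2@10, authorship ..11...22.
After op 6 (move_left): buffer="zewzmxcwza" (len 10), cursors c3@1 c1@4 c2@9, authorship ..11...22.
Authorship (.=original, N=cursor N): . . 1 1 . . . 2 2 .
Index 7: author = 2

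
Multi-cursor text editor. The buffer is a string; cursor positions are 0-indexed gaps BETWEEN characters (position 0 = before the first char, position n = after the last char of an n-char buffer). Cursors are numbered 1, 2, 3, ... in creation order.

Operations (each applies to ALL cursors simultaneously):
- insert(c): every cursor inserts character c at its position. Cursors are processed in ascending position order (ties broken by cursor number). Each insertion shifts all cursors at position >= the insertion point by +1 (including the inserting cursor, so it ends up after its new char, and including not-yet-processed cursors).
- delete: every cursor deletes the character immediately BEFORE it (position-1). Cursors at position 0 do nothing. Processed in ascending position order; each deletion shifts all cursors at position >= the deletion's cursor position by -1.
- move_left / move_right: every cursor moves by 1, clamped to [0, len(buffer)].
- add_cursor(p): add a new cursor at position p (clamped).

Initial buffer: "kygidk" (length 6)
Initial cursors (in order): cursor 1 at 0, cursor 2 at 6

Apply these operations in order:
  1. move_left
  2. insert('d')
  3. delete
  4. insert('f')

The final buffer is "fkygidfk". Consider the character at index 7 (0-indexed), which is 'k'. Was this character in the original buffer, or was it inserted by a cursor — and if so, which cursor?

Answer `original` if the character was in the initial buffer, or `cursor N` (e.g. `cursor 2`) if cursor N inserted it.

Answer: original

Derivation:
After op 1 (move_left): buffer="kygidk" (len 6), cursors c1@0 c2@5, authorship ......
After op 2 (insert('d')): buffer="dkygiddk" (len 8), cursors c1@1 c2@7, authorship 1.....2.
After op 3 (delete): buffer="kygidk" (len 6), cursors c1@0 c2@5, authorship ......
After op 4 (insert('f')): buffer="fkygidfk" (len 8), cursors c1@1 c2@7, authorship 1.....2.
Authorship (.=original, N=cursor N): 1 . . . . . 2 .
Index 7: author = original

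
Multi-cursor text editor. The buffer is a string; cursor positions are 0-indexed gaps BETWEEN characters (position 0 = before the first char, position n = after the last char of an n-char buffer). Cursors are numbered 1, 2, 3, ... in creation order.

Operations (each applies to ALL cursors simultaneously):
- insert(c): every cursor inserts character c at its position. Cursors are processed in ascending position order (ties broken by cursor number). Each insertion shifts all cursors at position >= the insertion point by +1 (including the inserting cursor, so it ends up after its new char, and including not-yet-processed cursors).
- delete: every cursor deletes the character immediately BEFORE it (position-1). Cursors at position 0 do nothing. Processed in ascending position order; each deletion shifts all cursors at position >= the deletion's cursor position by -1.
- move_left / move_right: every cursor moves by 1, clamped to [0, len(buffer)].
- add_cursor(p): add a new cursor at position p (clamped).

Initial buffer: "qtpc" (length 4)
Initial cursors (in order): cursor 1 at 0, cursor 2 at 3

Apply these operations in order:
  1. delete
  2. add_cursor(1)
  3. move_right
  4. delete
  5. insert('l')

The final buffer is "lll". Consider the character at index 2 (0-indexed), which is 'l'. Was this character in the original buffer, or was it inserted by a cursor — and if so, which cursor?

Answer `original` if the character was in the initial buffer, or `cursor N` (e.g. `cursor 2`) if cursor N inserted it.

After op 1 (delete): buffer="qtc" (len 3), cursors c1@0 c2@2, authorship ...
After op 2 (add_cursor(1)): buffer="qtc" (len 3), cursors c1@0 c3@1 c2@2, authorship ...
After op 3 (move_right): buffer="qtc" (len 3), cursors c1@1 c3@2 c2@3, authorship ...
After op 4 (delete): buffer="" (len 0), cursors c1@0 c2@0 c3@0, authorship 
After op 5 (insert('l')): buffer="lll" (len 3), cursors c1@3 c2@3 c3@3, authorship 123
Authorship (.=original, N=cursor N): 1 2 3
Index 2: author = 3

Answer: cursor 3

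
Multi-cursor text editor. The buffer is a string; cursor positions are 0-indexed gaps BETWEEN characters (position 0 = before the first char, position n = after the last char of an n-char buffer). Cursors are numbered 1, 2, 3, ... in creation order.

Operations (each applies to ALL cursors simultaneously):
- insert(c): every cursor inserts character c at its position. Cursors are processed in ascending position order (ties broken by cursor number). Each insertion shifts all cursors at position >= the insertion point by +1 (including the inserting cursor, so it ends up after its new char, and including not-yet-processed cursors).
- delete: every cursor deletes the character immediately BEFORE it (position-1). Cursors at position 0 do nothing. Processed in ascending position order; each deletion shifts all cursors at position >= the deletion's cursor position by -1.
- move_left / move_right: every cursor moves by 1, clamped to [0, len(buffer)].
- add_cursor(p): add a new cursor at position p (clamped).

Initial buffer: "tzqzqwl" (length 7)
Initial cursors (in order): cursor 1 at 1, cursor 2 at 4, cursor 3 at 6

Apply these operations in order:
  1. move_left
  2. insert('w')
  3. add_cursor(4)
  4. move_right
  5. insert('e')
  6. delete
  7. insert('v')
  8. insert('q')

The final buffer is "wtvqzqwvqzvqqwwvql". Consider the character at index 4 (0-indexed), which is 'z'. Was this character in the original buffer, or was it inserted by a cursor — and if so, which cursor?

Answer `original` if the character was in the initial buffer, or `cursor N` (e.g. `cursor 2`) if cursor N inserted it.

After op 1 (move_left): buffer="tzqzqwl" (len 7), cursors c1@0 c2@3 c3@5, authorship .......
After op 2 (insert('w')): buffer="wtzqwzqwwl" (len 10), cursors c1@1 c2@5 c3@8, authorship 1...2..3..
After op 3 (add_cursor(4)): buffer="wtzqwzqwwl" (len 10), cursors c1@1 c4@4 c2@5 c3@8, authorship 1...2..3..
After op 4 (move_right): buffer="wtzqwzqwwl" (len 10), cursors c1@2 c4@5 c2@6 c3@9, authorship 1...2..3..
After op 5 (insert('e')): buffer="wtezqwezeqwwel" (len 14), cursors c1@3 c4@7 c2@9 c3@13, authorship 1.1..24.2.3.3.
After op 6 (delete): buffer="wtzqwzqwwl" (len 10), cursors c1@2 c4@5 c2@6 c3@9, authorship 1...2..3..
After op 7 (insert('v')): buffer="wtvzqwvzvqwwvl" (len 14), cursors c1@3 c4@7 c2@9 c3@13, authorship 1.1..24.2.3.3.
After op 8 (insert('q')): buffer="wtvqzqwvqzvqqwwvql" (len 18), cursors c1@4 c4@9 c2@12 c3@17, authorship 1.11..244.22.3.33.
Authorship (.=original, N=cursor N): 1 . 1 1 . . 2 4 4 . 2 2 . 3 . 3 3 .
Index 4: author = original

Answer: original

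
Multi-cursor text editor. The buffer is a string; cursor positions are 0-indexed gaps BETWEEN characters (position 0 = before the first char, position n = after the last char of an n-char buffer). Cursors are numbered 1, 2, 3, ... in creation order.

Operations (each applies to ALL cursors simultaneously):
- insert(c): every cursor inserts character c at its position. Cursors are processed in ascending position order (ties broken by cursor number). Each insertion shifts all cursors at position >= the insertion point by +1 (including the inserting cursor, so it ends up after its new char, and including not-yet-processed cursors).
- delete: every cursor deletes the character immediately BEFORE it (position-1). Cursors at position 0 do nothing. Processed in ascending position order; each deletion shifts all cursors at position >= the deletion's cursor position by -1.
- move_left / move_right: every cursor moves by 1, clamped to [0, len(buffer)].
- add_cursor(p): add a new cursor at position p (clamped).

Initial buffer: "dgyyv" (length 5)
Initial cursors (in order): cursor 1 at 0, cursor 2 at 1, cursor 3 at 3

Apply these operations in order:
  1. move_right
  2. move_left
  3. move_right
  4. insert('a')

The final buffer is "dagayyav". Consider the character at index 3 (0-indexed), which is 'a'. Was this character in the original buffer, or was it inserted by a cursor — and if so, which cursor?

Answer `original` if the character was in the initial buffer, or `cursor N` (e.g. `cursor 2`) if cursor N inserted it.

After op 1 (move_right): buffer="dgyyv" (len 5), cursors c1@1 c2@2 c3@4, authorship .....
After op 2 (move_left): buffer="dgyyv" (len 5), cursors c1@0 c2@1 c3@3, authorship .....
After op 3 (move_right): buffer="dgyyv" (len 5), cursors c1@1 c2@2 c3@4, authorship .....
After op 4 (insert('a')): buffer="dagayyav" (len 8), cursors c1@2 c2@4 c3@7, authorship .1.2..3.
Authorship (.=original, N=cursor N): . 1 . 2 . . 3 .
Index 3: author = 2

Answer: cursor 2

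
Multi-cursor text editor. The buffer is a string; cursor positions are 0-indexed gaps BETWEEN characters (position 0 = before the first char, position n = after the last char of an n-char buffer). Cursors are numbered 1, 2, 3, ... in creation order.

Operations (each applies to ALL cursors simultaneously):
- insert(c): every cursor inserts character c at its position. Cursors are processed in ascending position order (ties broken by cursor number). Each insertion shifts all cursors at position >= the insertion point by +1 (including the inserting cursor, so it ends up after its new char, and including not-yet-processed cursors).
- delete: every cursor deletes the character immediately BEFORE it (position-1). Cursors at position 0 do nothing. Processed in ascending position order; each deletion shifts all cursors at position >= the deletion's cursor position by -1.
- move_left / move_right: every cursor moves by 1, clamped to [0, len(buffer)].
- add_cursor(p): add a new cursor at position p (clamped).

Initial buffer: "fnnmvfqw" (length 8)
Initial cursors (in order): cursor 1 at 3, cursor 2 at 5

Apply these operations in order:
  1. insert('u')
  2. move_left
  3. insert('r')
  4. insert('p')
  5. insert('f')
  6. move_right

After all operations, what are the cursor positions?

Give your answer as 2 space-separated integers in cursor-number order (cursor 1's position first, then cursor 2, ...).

Answer: 7 13

Derivation:
After op 1 (insert('u')): buffer="fnnumvufqw" (len 10), cursors c1@4 c2@7, authorship ...1..2...
After op 2 (move_left): buffer="fnnumvufqw" (len 10), cursors c1@3 c2@6, authorship ...1..2...
After op 3 (insert('r')): buffer="fnnrumvrufqw" (len 12), cursors c1@4 c2@8, authorship ...11..22...
After op 4 (insert('p')): buffer="fnnrpumvrpufqw" (len 14), cursors c1@5 c2@10, authorship ...111..222...
After op 5 (insert('f')): buffer="fnnrpfumvrpfufqw" (len 16), cursors c1@6 c2@12, authorship ...1111..2222...
After op 6 (move_right): buffer="fnnrpfumvrpfufqw" (len 16), cursors c1@7 c2@13, authorship ...1111..2222...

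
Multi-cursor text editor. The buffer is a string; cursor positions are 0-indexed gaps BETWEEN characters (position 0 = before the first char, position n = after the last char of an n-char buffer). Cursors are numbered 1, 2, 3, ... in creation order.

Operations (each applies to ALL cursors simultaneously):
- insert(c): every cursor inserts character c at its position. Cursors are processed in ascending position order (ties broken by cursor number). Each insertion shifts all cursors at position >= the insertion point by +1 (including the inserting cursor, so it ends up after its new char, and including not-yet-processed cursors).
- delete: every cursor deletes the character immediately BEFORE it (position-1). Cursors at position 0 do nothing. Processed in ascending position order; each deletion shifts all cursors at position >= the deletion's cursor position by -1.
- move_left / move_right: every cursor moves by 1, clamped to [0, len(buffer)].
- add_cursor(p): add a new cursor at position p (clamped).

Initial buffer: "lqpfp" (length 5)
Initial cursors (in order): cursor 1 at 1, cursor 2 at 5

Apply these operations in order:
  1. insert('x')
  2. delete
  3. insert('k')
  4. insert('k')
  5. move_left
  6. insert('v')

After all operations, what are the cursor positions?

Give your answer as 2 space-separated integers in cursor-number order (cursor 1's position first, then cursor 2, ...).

Answer: 3 10

Derivation:
After op 1 (insert('x')): buffer="lxqpfpx" (len 7), cursors c1@2 c2@7, authorship .1....2
After op 2 (delete): buffer="lqpfp" (len 5), cursors c1@1 c2@5, authorship .....
After op 3 (insert('k')): buffer="lkqpfpk" (len 7), cursors c1@2 c2@7, authorship .1....2
After op 4 (insert('k')): buffer="lkkqpfpkk" (len 9), cursors c1@3 c2@9, authorship .11....22
After op 5 (move_left): buffer="lkkqpfpkk" (len 9), cursors c1@2 c2@8, authorship .11....22
After op 6 (insert('v')): buffer="lkvkqpfpkvk" (len 11), cursors c1@3 c2@10, authorship .111....222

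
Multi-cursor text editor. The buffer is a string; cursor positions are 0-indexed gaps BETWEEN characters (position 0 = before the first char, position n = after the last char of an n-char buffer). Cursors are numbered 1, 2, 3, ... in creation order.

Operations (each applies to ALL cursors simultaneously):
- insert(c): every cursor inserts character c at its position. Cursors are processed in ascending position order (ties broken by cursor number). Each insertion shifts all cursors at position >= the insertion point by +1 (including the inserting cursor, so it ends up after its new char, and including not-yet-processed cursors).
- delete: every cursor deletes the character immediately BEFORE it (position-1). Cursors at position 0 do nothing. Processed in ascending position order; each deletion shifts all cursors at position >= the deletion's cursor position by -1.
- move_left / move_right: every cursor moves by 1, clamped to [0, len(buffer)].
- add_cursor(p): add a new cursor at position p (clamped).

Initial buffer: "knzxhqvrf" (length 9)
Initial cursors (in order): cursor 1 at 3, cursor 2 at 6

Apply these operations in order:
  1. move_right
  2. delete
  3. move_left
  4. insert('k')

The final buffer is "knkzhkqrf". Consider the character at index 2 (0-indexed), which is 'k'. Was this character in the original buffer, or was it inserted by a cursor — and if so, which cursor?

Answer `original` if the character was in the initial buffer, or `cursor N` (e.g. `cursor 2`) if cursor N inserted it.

Answer: cursor 1

Derivation:
After op 1 (move_right): buffer="knzxhqvrf" (len 9), cursors c1@4 c2@7, authorship .........
After op 2 (delete): buffer="knzhqrf" (len 7), cursors c1@3 c2@5, authorship .......
After op 3 (move_left): buffer="knzhqrf" (len 7), cursors c1@2 c2@4, authorship .......
After op 4 (insert('k')): buffer="knkzhkqrf" (len 9), cursors c1@3 c2@6, authorship ..1..2...
Authorship (.=original, N=cursor N): . . 1 . . 2 . . .
Index 2: author = 1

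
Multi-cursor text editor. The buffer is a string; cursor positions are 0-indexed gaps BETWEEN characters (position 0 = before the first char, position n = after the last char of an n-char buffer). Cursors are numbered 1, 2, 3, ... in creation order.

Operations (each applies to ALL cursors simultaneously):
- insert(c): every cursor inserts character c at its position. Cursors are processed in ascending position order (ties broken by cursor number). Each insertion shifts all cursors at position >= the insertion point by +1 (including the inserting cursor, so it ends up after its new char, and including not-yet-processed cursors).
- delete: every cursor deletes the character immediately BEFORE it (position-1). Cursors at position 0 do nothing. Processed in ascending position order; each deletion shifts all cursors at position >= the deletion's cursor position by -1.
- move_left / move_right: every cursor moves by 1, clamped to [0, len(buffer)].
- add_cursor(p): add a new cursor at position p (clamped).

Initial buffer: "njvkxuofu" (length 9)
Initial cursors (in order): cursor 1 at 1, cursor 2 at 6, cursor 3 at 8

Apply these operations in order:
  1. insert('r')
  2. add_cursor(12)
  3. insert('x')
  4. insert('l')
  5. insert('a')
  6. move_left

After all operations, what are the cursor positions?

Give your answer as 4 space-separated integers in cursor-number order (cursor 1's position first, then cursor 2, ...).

After op 1 (insert('r')): buffer="nrjvkxurofru" (len 12), cursors c1@2 c2@8 c3@11, authorship .1.....2..3.
After op 2 (add_cursor(12)): buffer="nrjvkxurofru" (len 12), cursors c1@2 c2@8 c3@11 c4@12, authorship .1.....2..3.
After op 3 (insert('x')): buffer="nrxjvkxurxofrxux" (len 16), cursors c1@3 c2@10 c3@14 c4@16, authorship .11.....22..33.4
After op 4 (insert('l')): buffer="nrxljvkxurxlofrxluxl" (len 20), cursors c1@4 c2@12 c3@17 c4@20, authorship .111.....222..333.44
After op 5 (insert('a')): buffer="nrxlajvkxurxlaofrxlauxla" (len 24), cursors c1@5 c2@14 c3@20 c4@24, authorship .1111.....2222..3333.444
After op 6 (move_left): buffer="nrxlajvkxurxlaofrxlauxla" (len 24), cursors c1@4 c2@13 c3@19 c4@23, authorship .1111.....2222..3333.444

Answer: 4 13 19 23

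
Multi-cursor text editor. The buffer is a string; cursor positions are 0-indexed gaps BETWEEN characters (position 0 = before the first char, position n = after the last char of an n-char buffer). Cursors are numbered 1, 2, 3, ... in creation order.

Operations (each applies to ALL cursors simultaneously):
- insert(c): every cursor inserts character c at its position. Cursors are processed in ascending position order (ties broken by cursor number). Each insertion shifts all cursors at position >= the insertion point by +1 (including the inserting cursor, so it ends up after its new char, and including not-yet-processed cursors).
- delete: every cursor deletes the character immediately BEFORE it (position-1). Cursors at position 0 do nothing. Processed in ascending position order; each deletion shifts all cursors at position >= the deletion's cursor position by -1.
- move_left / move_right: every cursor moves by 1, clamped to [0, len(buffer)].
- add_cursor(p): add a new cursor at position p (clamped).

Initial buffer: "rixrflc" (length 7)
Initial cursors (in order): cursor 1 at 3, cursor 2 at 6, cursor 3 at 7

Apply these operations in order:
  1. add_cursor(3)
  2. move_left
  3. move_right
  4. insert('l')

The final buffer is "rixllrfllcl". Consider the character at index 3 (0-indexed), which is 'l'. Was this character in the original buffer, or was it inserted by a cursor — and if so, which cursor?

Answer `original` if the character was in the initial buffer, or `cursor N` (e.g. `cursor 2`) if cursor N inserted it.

Answer: cursor 1

Derivation:
After op 1 (add_cursor(3)): buffer="rixrflc" (len 7), cursors c1@3 c4@3 c2@6 c3@7, authorship .......
After op 2 (move_left): buffer="rixrflc" (len 7), cursors c1@2 c4@2 c2@5 c3@6, authorship .......
After op 3 (move_right): buffer="rixrflc" (len 7), cursors c1@3 c4@3 c2@6 c3@7, authorship .......
After op 4 (insert('l')): buffer="rixllrfllcl" (len 11), cursors c1@5 c4@5 c2@9 c3@11, authorship ...14...2.3
Authorship (.=original, N=cursor N): . . . 1 4 . . . 2 . 3
Index 3: author = 1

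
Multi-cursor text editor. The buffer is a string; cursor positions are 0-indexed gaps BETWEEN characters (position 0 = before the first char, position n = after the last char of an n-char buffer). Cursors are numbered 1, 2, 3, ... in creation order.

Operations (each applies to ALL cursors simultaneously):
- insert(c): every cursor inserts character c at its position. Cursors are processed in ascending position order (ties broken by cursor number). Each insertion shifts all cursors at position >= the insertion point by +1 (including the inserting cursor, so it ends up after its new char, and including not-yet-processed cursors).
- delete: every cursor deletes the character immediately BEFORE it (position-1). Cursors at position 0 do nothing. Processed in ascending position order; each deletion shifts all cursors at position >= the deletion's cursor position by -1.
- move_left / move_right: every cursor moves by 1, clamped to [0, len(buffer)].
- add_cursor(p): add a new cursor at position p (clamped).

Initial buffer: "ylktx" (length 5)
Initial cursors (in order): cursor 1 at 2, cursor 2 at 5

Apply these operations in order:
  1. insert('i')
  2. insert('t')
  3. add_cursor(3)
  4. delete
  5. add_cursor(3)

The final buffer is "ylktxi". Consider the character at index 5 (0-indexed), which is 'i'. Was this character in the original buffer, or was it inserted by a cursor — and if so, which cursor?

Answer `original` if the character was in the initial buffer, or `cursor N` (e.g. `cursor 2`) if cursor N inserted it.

After op 1 (insert('i')): buffer="yliktxi" (len 7), cursors c1@3 c2@7, authorship ..1...2
After op 2 (insert('t')): buffer="ylitktxit" (len 9), cursors c1@4 c2@9, authorship ..11...22
After op 3 (add_cursor(3)): buffer="ylitktxit" (len 9), cursors c3@3 c1@4 c2@9, authorship ..11...22
After op 4 (delete): buffer="ylktxi" (len 6), cursors c1@2 c3@2 c2@6, authorship .....2
After op 5 (add_cursor(3)): buffer="ylktxi" (len 6), cursors c1@2 c3@2 c4@3 c2@6, authorship .....2
Authorship (.=original, N=cursor N): . . . . . 2
Index 5: author = 2

Answer: cursor 2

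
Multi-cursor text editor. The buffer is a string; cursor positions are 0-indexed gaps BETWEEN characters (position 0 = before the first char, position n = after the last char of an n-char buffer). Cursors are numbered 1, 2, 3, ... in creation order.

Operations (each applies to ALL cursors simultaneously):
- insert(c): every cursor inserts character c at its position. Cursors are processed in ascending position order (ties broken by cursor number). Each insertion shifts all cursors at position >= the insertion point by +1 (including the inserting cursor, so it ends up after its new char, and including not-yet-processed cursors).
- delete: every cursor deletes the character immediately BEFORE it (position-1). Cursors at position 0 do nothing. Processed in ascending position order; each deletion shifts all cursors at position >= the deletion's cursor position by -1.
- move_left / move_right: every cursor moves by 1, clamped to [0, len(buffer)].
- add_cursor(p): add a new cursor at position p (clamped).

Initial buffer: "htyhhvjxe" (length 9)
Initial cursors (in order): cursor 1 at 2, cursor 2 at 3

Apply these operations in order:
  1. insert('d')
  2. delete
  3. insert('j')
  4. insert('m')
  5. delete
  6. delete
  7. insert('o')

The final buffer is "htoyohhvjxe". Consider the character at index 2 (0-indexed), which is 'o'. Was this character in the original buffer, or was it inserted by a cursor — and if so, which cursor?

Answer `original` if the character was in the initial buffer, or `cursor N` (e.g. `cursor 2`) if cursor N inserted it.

Answer: cursor 1

Derivation:
After op 1 (insert('d')): buffer="htdydhhvjxe" (len 11), cursors c1@3 c2@5, authorship ..1.2......
After op 2 (delete): buffer="htyhhvjxe" (len 9), cursors c1@2 c2@3, authorship .........
After op 3 (insert('j')): buffer="htjyjhhvjxe" (len 11), cursors c1@3 c2@5, authorship ..1.2......
After op 4 (insert('m')): buffer="htjmyjmhhvjxe" (len 13), cursors c1@4 c2@7, authorship ..11.22......
After op 5 (delete): buffer="htjyjhhvjxe" (len 11), cursors c1@3 c2@5, authorship ..1.2......
After op 6 (delete): buffer="htyhhvjxe" (len 9), cursors c1@2 c2@3, authorship .........
After op 7 (insert('o')): buffer="htoyohhvjxe" (len 11), cursors c1@3 c2@5, authorship ..1.2......
Authorship (.=original, N=cursor N): . . 1 . 2 . . . . . .
Index 2: author = 1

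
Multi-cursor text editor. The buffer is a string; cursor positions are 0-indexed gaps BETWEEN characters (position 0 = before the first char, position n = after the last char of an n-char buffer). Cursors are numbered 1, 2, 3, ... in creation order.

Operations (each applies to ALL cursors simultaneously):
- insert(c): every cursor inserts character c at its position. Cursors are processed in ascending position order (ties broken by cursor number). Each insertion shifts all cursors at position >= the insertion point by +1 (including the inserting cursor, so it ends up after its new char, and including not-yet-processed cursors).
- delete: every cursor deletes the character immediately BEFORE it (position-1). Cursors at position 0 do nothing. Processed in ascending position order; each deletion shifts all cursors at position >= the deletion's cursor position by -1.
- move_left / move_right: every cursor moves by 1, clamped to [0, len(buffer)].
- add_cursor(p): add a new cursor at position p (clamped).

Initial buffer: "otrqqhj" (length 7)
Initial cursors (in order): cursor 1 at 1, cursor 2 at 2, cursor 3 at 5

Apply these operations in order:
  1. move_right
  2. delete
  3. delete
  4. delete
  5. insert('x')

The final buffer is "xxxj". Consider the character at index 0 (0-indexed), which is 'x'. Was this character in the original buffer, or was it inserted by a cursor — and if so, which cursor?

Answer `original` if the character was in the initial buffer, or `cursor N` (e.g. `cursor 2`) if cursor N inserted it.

After op 1 (move_right): buffer="otrqqhj" (len 7), cursors c1@2 c2@3 c3@6, authorship .......
After op 2 (delete): buffer="oqqj" (len 4), cursors c1@1 c2@1 c3@3, authorship ....
After op 3 (delete): buffer="qj" (len 2), cursors c1@0 c2@0 c3@1, authorship ..
After op 4 (delete): buffer="j" (len 1), cursors c1@0 c2@0 c3@0, authorship .
After op 5 (insert('x')): buffer="xxxj" (len 4), cursors c1@3 c2@3 c3@3, authorship 123.
Authorship (.=original, N=cursor N): 1 2 3 .
Index 0: author = 1

Answer: cursor 1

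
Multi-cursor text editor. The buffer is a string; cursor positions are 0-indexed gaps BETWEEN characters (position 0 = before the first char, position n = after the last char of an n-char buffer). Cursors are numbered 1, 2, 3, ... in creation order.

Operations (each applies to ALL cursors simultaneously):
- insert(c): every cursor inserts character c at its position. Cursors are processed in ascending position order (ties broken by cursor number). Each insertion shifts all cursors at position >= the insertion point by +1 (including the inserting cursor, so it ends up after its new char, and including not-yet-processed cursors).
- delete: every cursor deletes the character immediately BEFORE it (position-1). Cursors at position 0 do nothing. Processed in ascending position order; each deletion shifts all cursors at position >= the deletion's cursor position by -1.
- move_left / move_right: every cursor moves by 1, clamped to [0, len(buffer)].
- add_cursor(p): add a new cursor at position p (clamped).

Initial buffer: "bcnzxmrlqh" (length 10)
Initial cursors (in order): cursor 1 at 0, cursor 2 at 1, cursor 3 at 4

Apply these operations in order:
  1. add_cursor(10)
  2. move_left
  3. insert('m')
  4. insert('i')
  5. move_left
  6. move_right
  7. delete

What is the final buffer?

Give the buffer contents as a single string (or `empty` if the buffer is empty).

After op 1 (add_cursor(10)): buffer="bcnzxmrlqh" (len 10), cursors c1@0 c2@1 c3@4 c4@10, authorship ..........
After op 2 (move_left): buffer="bcnzxmrlqh" (len 10), cursors c1@0 c2@0 c3@3 c4@9, authorship ..........
After op 3 (insert('m')): buffer="mmbcnmzxmrlqmh" (len 14), cursors c1@2 c2@2 c3@6 c4@13, authorship 12...3......4.
After op 4 (insert('i')): buffer="mmiibcnmizxmrlqmih" (len 18), cursors c1@4 c2@4 c3@9 c4@17, authorship 1212...33......44.
After op 5 (move_left): buffer="mmiibcnmizxmrlqmih" (len 18), cursors c1@3 c2@3 c3@8 c4@16, authorship 1212...33......44.
After op 6 (move_right): buffer="mmiibcnmizxmrlqmih" (len 18), cursors c1@4 c2@4 c3@9 c4@17, authorship 1212...33......44.
After op 7 (delete): buffer="mmbcnmzxmrlqmh" (len 14), cursors c1@2 c2@2 c3@6 c4@13, authorship 12...3......4.

Answer: mmbcnmzxmrlqmh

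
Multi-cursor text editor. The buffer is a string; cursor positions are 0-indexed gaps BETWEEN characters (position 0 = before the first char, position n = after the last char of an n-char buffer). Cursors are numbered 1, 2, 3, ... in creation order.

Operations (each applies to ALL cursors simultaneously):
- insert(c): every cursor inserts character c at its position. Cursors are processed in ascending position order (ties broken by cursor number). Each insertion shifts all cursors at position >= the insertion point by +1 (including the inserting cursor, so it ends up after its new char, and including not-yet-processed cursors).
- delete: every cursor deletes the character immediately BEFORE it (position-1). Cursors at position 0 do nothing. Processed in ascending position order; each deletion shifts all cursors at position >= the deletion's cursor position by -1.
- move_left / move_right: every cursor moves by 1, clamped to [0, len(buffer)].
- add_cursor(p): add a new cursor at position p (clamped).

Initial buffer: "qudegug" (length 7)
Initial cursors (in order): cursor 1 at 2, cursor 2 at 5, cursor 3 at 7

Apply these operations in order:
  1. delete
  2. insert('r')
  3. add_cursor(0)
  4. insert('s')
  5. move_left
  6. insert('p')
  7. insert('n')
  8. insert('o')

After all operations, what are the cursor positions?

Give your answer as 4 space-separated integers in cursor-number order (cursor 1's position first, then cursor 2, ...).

After op 1 (delete): buffer="qdeu" (len 4), cursors c1@1 c2@3 c3@4, authorship ....
After op 2 (insert('r')): buffer="qrderur" (len 7), cursors c1@2 c2@5 c3@7, authorship .1..2.3
After op 3 (add_cursor(0)): buffer="qrderur" (len 7), cursors c4@0 c1@2 c2@5 c3@7, authorship .1..2.3
After op 4 (insert('s')): buffer="sqrsdersurs" (len 11), cursors c4@1 c1@4 c2@8 c3@11, authorship 4.11..22.33
After op 5 (move_left): buffer="sqrsdersurs" (len 11), cursors c4@0 c1@3 c2@7 c3@10, authorship 4.11..22.33
After op 6 (insert('p')): buffer="psqrpsderpsurps" (len 15), cursors c4@1 c1@5 c2@10 c3@14, authorship 44.111..222.333
After op 7 (insert('n')): buffer="pnsqrpnsderpnsurpns" (len 19), cursors c4@2 c1@7 c2@13 c3@18, authorship 444.1111..2222.3333
After op 8 (insert('o')): buffer="pnosqrpnosderpnosurpnos" (len 23), cursors c4@3 c1@9 c2@16 c3@22, authorship 4444.11111..22222.33333

Answer: 9 16 22 3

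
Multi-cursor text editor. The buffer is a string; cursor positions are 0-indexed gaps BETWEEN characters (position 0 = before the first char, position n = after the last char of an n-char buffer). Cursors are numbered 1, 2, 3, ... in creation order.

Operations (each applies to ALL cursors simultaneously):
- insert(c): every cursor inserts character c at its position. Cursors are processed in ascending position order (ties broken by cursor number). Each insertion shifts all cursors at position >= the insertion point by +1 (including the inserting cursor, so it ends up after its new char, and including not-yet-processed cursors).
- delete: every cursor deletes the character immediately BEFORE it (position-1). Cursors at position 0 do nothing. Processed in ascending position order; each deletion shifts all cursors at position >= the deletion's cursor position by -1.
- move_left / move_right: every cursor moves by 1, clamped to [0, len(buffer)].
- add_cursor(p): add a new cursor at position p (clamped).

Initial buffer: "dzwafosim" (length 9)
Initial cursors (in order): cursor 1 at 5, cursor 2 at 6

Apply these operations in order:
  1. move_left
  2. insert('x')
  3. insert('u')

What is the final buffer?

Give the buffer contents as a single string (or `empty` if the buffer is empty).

Answer: dzwaxufxuosim

Derivation:
After op 1 (move_left): buffer="dzwafosim" (len 9), cursors c1@4 c2@5, authorship .........
After op 2 (insert('x')): buffer="dzwaxfxosim" (len 11), cursors c1@5 c2@7, authorship ....1.2....
After op 3 (insert('u')): buffer="dzwaxufxuosim" (len 13), cursors c1@6 c2@9, authorship ....11.22....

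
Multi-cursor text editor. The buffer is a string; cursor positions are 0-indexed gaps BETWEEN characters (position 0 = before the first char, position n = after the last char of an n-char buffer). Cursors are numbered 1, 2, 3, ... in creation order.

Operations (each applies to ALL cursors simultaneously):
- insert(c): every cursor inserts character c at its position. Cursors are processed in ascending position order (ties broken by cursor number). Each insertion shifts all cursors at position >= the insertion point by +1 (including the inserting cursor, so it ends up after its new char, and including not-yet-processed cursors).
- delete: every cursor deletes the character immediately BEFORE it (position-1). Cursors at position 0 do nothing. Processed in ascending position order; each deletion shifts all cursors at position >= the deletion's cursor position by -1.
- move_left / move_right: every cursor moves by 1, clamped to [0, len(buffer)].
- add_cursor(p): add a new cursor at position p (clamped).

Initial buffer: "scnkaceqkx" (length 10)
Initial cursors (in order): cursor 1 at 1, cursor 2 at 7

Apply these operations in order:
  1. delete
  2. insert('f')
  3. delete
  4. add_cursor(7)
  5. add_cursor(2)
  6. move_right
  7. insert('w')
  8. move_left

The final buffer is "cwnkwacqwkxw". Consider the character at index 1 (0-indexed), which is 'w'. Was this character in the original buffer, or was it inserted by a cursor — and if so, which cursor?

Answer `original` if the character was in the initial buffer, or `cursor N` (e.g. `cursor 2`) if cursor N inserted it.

After op 1 (delete): buffer="cnkacqkx" (len 8), cursors c1@0 c2@5, authorship ........
After op 2 (insert('f')): buffer="fcnkacfqkx" (len 10), cursors c1@1 c2@7, authorship 1.....2...
After op 3 (delete): buffer="cnkacqkx" (len 8), cursors c1@0 c2@5, authorship ........
After op 4 (add_cursor(7)): buffer="cnkacqkx" (len 8), cursors c1@0 c2@5 c3@7, authorship ........
After op 5 (add_cursor(2)): buffer="cnkacqkx" (len 8), cursors c1@0 c4@2 c2@5 c3@7, authorship ........
After op 6 (move_right): buffer="cnkacqkx" (len 8), cursors c1@1 c4@3 c2@6 c3@8, authorship ........
After op 7 (insert('w')): buffer="cwnkwacqwkxw" (len 12), cursors c1@2 c4@5 c2@9 c3@12, authorship .1..4...2..3
After op 8 (move_left): buffer="cwnkwacqwkxw" (len 12), cursors c1@1 c4@4 c2@8 c3@11, authorship .1..4...2..3
Authorship (.=original, N=cursor N): . 1 . . 4 . . . 2 . . 3
Index 1: author = 1

Answer: cursor 1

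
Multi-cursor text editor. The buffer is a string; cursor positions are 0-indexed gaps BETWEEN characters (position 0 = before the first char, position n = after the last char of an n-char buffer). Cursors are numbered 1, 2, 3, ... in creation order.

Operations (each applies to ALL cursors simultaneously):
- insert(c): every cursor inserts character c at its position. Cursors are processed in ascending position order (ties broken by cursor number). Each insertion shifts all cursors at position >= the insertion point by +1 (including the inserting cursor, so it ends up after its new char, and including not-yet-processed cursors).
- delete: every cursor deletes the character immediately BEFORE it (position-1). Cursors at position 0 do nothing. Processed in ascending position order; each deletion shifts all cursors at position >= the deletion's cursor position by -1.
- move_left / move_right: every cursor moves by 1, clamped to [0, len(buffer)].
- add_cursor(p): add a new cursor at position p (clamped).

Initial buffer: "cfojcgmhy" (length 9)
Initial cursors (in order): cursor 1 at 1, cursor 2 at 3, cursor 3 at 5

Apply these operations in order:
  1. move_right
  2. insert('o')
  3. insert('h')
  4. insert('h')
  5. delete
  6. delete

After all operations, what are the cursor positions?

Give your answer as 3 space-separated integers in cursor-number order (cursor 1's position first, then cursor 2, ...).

Answer: 3 6 9

Derivation:
After op 1 (move_right): buffer="cfojcgmhy" (len 9), cursors c1@2 c2@4 c3@6, authorship .........
After op 2 (insert('o')): buffer="cfoojocgomhy" (len 12), cursors c1@3 c2@6 c3@9, authorship ..1..2..3...
After op 3 (insert('h')): buffer="cfohojohcgohmhy" (len 15), cursors c1@4 c2@8 c3@12, authorship ..11..22..33...
After op 4 (insert('h')): buffer="cfohhojohhcgohhmhy" (len 18), cursors c1@5 c2@10 c3@15, authorship ..111..222..333...
After op 5 (delete): buffer="cfohojohcgohmhy" (len 15), cursors c1@4 c2@8 c3@12, authorship ..11..22..33...
After op 6 (delete): buffer="cfoojocgomhy" (len 12), cursors c1@3 c2@6 c3@9, authorship ..1..2..3...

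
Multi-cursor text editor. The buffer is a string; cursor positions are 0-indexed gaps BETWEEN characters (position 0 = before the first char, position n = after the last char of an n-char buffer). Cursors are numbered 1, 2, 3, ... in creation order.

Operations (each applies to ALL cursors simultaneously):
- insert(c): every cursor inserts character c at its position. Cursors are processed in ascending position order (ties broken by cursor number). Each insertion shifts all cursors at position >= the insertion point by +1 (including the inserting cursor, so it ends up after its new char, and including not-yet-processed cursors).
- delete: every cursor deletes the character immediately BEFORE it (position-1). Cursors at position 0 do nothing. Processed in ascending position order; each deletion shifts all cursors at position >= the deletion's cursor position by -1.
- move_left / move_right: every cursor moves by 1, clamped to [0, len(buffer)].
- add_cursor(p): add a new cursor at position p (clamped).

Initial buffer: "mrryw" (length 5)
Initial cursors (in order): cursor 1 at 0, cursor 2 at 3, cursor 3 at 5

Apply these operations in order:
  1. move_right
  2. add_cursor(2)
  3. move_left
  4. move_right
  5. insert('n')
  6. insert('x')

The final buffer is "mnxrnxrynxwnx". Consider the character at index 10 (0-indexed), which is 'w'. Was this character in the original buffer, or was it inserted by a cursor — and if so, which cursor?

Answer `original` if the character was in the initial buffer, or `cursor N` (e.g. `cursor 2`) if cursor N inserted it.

After op 1 (move_right): buffer="mrryw" (len 5), cursors c1@1 c2@4 c3@5, authorship .....
After op 2 (add_cursor(2)): buffer="mrryw" (len 5), cursors c1@1 c4@2 c2@4 c3@5, authorship .....
After op 3 (move_left): buffer="mrryw" (len 5), cursors c1@0 c4@1 c2@3 c3@4, authorship .....
After op 4 (move_right): buffer="mrryw" (len 5), cursors c1@1 c4@2 c2@4 c3@5, authorship .....
After op 5 (insert('n')): buffer="mnrnrynwn" (len 9), cursors c1@2 c4@4 c2@7 c3@9, authorship .1.4..2.3
After op 6 (insert('x')): buffer="mnxrnxrynxwnx" (len 13), cursors c1@3 c4@6 c2@10 c3@13, authorship .11.44..22.33
Authorship (.=original, N=cursor N): . 1 1 . 4 4 . . 2 2 . 3 3
Index 10: author = original

Answer: original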